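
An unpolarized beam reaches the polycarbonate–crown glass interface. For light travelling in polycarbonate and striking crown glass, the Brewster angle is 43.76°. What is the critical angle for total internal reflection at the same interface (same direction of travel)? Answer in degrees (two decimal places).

n₂/n₁ = tan 43.76° = 0.9576; the critical angle satisfies sin θ_c = n₂/n₁.
θ_c = arcsin(0.9576) = 73.26°.

θ_c ≈ 73.26°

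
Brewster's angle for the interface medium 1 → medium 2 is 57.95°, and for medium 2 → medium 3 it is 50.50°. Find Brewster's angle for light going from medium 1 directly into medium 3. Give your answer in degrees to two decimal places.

n₂/n₁ = tan 57.95° = 1.5972 and n₃/n₂ = tan 50.50° = 1.2131.
So n₃/n₁ = (n₂/n₁)(n₃/n₂) = 1.5972 × 1.2131 = 1.9376.
θ_B(1→3) = arctan(1.9376) = 62.70°.

θ_B ≈ 62.70°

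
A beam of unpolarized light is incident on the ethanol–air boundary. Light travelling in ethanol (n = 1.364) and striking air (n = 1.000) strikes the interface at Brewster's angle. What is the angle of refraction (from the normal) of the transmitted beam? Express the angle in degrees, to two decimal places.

θ_B = arctan(n₂/n₁) = arctan(1.000/1.364) = 36.25°.
The refracted ray is perpendicular to the reflected ray, so θ_t = 90° − θ_B = 53.75°.

θ_t ≈ 53.75°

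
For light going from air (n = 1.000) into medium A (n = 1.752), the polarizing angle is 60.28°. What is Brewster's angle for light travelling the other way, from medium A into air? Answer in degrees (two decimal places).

tan θ_B' = n₁/n₂ = 1/tan θ_B, so θ_B' = 90° − θ_B.
θ_B' = 90° − 60.28° = 29.72°.

θ_B' ≈ 29.72°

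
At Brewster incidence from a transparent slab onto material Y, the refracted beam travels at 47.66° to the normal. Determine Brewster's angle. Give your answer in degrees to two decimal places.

θ_B ≈ 42.34°

Since the reflected and refracted rays are at right angles at the polarizing angle, θ_B + θ_t = 90°.
θ_B = 90° − 47.66° = 42.34°.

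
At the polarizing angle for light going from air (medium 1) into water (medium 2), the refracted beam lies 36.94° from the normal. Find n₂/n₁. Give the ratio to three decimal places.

At Brewster incidence θ_B = 90° − θ_t = 90° − 36.94° = 53.06°.
Then n₂/n₁ = tan θ_B = tan 53.06° = 1.330.

n₂/n₁ ≈ 1.330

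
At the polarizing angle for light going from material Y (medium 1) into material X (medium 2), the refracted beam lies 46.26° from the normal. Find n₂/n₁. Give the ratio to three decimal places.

At Brewster incidence θ_B = 90° − θ_t = 90° − 46.26° = 43.74°.
tan θ_B = n₂/n₁, so n₂/n₁ = tan 43.74° = 0.957.

n₂/n₁ ≈ 0.957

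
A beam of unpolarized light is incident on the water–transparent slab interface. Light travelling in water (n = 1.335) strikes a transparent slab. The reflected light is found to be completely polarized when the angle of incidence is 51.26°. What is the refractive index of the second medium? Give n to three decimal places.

At Brewster's angle, tan θ_B = n₂/n₁ with n₁ on the incident side (water) and n₂ on the transmitted side (a transparent slab).
n₂ = n₁ tan θ_B = 1.335 × tan 51.26° = 1.664.

n ≈ 1.664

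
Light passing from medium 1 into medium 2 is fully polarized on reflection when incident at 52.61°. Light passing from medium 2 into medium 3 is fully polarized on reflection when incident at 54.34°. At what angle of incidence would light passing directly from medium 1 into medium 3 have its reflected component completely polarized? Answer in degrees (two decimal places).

θ_B ≈ 61.26°

tan θ_B(1→2) = n₂/n₁ = tan 52.61° = 1.3084.
tan θ_B(2→3) = n₃/n₂ = tan 54.34° = 1.3937.
Multiplying, n₃/n₁ = 1.3084 × 1.3937 = 1.8235, and θ_B(1→3) = arctan 1.8235 = 61.26°.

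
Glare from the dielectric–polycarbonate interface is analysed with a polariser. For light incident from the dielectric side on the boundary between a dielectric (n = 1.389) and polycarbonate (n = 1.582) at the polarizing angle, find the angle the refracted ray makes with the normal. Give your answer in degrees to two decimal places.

θ_t ≈ 41.28°

tan θ_B = n₂/n₁ = 1.582/1.389 = 1.1389, so θ_B = 48.72°.
The refracted ray is perpendicular to the reflected ray, so θ_t = 90° − θ_B = 41.28°.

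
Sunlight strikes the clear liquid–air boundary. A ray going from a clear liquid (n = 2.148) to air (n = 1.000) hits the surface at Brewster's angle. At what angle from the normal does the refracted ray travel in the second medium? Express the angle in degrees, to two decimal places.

θ_t ≈ 65.04°

First find Brewster's angle: tan θ_B = 1.000/2.148 = 0.4655, giving θ_B = 24.96°.
Since θ_B + θ_t = 90° at Brewster incidence, θ_t = 90° − 24.96° = 65.04°.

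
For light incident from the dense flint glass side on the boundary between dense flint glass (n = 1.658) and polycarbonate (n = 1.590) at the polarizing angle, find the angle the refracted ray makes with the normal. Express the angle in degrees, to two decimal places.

θ_t ≈ 46.20°

First find Brewster's angle: tan θ_B = 1.590/1.658 = 0.9590, giving θ_B = 43.80°.
The refracted ray is perpendicular to the reflected ray, so θ_t = 90° − θ_B = 46.20°.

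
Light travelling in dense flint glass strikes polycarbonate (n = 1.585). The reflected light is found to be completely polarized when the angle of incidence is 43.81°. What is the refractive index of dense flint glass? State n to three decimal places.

n ≈ 1.652

Full polarization of the reflected beam means tan θ_B = n₂/n₁, where n₁ is the incident medium (dense flint glass).
n₁ = n₂ / tan θ_B = 1.585 / tan 43.81° = 1.652.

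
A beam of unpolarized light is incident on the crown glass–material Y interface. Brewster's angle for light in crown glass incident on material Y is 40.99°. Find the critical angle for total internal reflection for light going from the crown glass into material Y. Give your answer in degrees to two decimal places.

θ_c ≈ 60.34°

tan θ_B = n₂/n₁ = tan 40.99° = 0.8690.
Total internal reflection: sin θ_c = n₂/n₁ = 0.8690.
θ_c = arcsin(0.8690) = 60.34°.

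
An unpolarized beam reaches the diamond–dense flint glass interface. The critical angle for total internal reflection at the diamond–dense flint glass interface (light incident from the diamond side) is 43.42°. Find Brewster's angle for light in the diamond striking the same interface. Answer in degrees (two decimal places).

θ_B ≈ 34.50°

At the critical angle sin θ_c = n₂/n₁, giving n₂/n₁ = sin 43.42° = 0.6873.
Then tan θ_B = n₂/n₁ = 0.6873, so θ_B = arctan 0.6873 = 34.50°.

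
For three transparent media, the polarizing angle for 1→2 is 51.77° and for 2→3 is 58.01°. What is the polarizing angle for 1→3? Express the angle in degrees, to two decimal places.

tan θ_B(1→2) = n₂/n₁ = tan 51.77° = 1.2694.
tan θ_B(2→3) = n₃/n₂ = tan 58.01° = 1.6010.
n₃/n₁ = 2.0323. Then tan θ_B(1→3) = n₃/n₁, so θ_B(1→3) = arctan(2.0323) = 63.80°.

θ_B ≈ 63.80°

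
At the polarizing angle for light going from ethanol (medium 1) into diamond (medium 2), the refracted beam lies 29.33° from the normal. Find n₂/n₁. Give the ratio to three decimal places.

At Brewster incidence θ_B = 90° − θ_t = 90° − 29.33° = 60.67°.
tan θ_B = n₂/n₁, so n₂/n₁ = tan 60.67° = 1.780.

n₂/n₁ ≈ 1.780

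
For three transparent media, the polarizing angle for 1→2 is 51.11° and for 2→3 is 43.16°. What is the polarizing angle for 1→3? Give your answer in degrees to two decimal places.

Each Brewster angle gives a ratio: n₂/n₁ = tan 51.11° = 1.2398, n₃/n₂ = tan 43.16° = 0.9377.
Multiplying, n₃/n₁ = 1.2398 × 0.9377 = 1.1626, and θ_B(1→3) = arctan 1.1626 = 49.30°.

θ_B ≈ 49.30°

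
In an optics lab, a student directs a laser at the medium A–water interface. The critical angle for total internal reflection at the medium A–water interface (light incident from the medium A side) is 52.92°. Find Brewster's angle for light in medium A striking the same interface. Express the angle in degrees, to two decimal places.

n₂/n₁ = sin θ_c = sin 52.92° = 0.7978.
tan θ_B equals the same ratio, so θ_B = arctan(0.7978) = 38.58°.

θ_B ≈ 38.58°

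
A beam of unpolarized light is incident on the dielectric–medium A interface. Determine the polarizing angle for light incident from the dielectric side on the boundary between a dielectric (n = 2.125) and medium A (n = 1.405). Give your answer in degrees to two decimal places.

θ_B ≈ 33.47°

Brewster's condition: tan θ_B = n₂/n₁ = 1.405/2.125 = 0.6612.
So θ_B = arctan 0.6612 = 33.47°.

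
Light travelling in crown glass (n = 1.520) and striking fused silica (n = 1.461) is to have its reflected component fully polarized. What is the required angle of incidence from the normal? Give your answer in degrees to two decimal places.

At Brewster's angle the reflected and refracted rays are perpendicular, which with Snell's law gives tan θ_B = n₂/n₁.
Brewster's condition: tan θ_B = n₂/n₁ = 1.461/1.520 = 0.9612. Taking the arctangent, θ_B = 43.87°.

θ_B ≈ 43.87°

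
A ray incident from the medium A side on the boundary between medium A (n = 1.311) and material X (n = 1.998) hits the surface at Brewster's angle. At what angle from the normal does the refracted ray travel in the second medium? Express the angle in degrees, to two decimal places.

θ_B = arctan(n₂/n₁) = arctan(1.998/1.311) = 56.73°.
The refracted ray is perpendicular to the reflected ray, so θ_t = 90° − θ_B = 33.27°.

θ_t ≈ 33.27°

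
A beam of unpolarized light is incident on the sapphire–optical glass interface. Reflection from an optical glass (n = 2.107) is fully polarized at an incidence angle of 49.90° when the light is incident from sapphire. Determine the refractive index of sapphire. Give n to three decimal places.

Brewster's law: tan θ_B = n₂/n₁ (light incident in sapphire, refracted into an optical glass).
n₁ = n₂ / tan θ_B = 2.107 / tan 49.90° = 1.774.

n ≈ 1.774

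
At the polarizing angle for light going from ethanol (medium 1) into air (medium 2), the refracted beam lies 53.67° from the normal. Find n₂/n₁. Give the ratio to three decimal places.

n₂/n₁ ≈ 0.735

θ_B + θ_t = 90°, so θ_B = 90° − 53.67° = 36.33°.
Then n₂/n₁ = tan θ_B = tan 36.33° = 0.735.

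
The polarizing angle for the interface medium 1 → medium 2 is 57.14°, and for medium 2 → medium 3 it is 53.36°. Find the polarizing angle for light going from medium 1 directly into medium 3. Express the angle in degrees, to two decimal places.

tan θ_B(1→2) = n₂/n₁ = tan 57.14° = 1.5481.
tan θ_B(2→3) = n₃/n₂ = tan 53.36° = 1.3445.
n₃/n₁ = 2.0815. Then tan θ_B(1→3) = n₃/n₁, so θ_B(1→3) = arctan(2.0815) = 64.34°.

θ_B ≈ 64.34°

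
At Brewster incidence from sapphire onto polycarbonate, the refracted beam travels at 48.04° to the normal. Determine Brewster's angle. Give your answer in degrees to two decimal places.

θ_B ≈ 41.96°

Brewster's condition makes the reflected and refracted beams perpendicular: θ_B + θ_t = 90°.
So θ_B = 90° − θ_t = 90° − 48.04° = 41.96°.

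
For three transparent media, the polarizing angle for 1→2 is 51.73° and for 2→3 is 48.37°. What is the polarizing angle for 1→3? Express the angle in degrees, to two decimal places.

θ_B ≈ 54.96°

Each Brewster angle gives a ratio: n₂/n₁ = tan 51.73° = 1.2676, n₃/n₂ = tan 48.37° = 1.1251.
So n₃/n₁ = (n₂/n₁)(n₃/n₂) = 1.2676 × 1.1251 = 1.4262.
θ_B(1→3) = arctan(1.4262) = 54.96°.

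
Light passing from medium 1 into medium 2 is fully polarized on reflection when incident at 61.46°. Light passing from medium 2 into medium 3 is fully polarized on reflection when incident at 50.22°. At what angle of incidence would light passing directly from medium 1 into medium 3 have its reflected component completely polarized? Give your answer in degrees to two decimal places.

θ_B ≈ 65.64°

tan θ_B(1→2) = n₂/n₁ = tan 61.46° = 1.8387.
tan θ_B(2→3) = n₃/n₂ = tan 50.22° = 1.2011.
Multiplying, n₃/n₁ = 1.8387 × 1.2011 = 2.2085, and θ_B(1→3) = arctan 2.2085 = 65.64°.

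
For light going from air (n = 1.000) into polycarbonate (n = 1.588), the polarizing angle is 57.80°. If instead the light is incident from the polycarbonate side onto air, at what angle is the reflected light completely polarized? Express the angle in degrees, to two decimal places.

Reversing the direction swaps n₁ and n₂, so tan θ_B' = 1/tan θ_B and θ_B' = 90° − θ_B.
Hence θ_B' = 90° − 57.80° = 32.20°.

θ_B' ≈ 32.20°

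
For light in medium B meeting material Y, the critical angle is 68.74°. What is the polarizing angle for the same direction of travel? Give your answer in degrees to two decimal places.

sin θ_c = n₂/n₁, so n₂/n₁ = sin 68.74° = 0.9319.
Brewster: tan θ_B = n₂/n₁ = 0.9319.
θ_B = arctan(0.9319) = 42.98°.

θ_B ≈ 42.98°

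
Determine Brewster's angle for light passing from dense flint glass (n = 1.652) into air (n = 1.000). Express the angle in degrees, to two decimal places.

θ_B ≈ 31.19°

tan θ_B = n₂/n₁ = 1.000/1.652 = 0.6053.
θ_B = arctan(0.6053) = 31.19°.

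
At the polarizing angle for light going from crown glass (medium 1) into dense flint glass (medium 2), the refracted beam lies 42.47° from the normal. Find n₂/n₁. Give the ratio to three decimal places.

At Brewster incidence θ_B = 90° − θ_t = 90° − 42.47° = 47.53°.
Then n₂/n₁ = tan θ_B = tan 47.53° = 1.092.

n₂/n₁ ≈ 1.092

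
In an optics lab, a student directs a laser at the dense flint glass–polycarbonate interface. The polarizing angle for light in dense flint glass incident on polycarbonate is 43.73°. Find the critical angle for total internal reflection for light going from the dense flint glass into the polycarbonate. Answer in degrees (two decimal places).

n₂/n₁ = tan 43.73° = 0.9566; the critical angle satisfies sin θ_c = n₂/n₁.
θ_c = arcsin(0.9566) = 73.06°.

θ_c ≈ 73.06°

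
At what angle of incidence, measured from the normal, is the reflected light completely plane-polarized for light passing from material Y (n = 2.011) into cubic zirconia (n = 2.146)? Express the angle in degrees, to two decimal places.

tan θ_B = n₂/n₁ = 2.146/2.011 = 1.0671. Taking the arctangent, θ_B = 46.86°.

θ_B ≈ 46.86°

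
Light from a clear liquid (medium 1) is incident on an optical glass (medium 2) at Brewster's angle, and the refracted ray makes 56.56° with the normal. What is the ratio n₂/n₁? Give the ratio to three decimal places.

At Brewster incidence θ_B = 90° − θ_t = 90° − 56.56° = 33.44°.
tan θ_B = n₂/n₁, so n₂/n₁ = tan 33.44° = 0.660.

n₂/n₁ ≈ 0.660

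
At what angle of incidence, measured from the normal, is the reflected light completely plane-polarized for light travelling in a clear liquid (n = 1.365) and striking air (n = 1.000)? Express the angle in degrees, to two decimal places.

θ_B ≈ 36.23°

Here n₂/n₁ = 1.000/1.365 = 0.7326, and Brewster's law gives tan θ_B = n₂/n₁. Taking the arctangent, θ_B = 36.23°.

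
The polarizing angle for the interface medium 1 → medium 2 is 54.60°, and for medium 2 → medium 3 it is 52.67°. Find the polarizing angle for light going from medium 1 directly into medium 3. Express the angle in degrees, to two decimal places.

Each Brewster angle gives a ratio: n₂/n₁ = tan 54.60° = 1.4071, n₃/n₂ = tan 52.67° = 1.3113.
Multiplying, n₃/n₁ = 1.4071 × 1.3113 = 1.8451, and θ_B(1→3) = arctan 1.8451 = 61.54°.

θ_B ≈ 61.54°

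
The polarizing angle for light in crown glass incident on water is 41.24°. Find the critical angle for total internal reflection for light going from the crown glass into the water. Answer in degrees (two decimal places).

From Brewster, n₂/n₁ = tan θ_B = tan 41.24° = 0.8767.
Then sin θ_c = n₂/n₁ = 0.8767, so θ_c = arcsin 0.8767 = 61.24°.

θ_c ≈ 61.24°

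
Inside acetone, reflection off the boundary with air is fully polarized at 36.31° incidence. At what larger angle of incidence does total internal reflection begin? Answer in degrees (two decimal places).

θ_c ≈ 47.29°

tan θ_B = n₂/n₁ = tan 36.31° = 0.7348.
Total internal reflection: sin θ_c = n₂/n₁ = 0.7348.
θ_c = arcsin(0.7348) = 47.29°.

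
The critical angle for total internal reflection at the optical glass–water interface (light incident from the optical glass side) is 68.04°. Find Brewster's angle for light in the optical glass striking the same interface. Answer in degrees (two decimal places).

θ_B ≈ 42.84°

At the critical angle sin θ_c = n₂/n₁, giving n₂/n₁ = sin 68.04° = 0.9274.
Then tan θ_B = n₂/n₁ = 0.9274, so θ_B = arctan 0.9274 = 42.84°.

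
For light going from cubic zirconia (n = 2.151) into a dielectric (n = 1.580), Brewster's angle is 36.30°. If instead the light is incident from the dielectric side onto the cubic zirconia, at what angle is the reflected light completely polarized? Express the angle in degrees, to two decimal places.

tan θ_B' = n₁/n₂ = 1/tan θ_B, so θ_B' = 90° − θ_B.
θ_B' = 90° − 36.30° = 53.70°.

θ_B' ≈ 53.70°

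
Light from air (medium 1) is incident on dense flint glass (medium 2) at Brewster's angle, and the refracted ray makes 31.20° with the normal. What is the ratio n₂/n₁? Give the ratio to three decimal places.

n₂/n₁ ≈ 1.651

At Brewster incidence θ_B = 90° − θ_t = 90° − 31.20° = 58.80°.
Then n₂/n₁ = tan θ_B = tan 58.80° = 1.651.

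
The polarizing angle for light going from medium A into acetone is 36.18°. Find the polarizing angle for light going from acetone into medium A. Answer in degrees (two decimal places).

Reversing the direction swaps n₁ and n₂, so tan θ_B' = 1/tan θ_B and θ_B' = 90° − θ_B.
Hence θ_B' = 90° − 36.18° = 53.82°.

θ_B' ≈ 53.82°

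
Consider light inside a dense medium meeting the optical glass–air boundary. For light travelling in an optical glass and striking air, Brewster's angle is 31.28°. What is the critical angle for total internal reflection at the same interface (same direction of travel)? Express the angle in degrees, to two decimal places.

n₂/n₁ = tan 31.28° = 0.6075; the critical angle satisfies sin θ_c = n₂/n₁.
θ_c = arcsin(0.6075) = 37.41°.

θ_c ≈ 37.41°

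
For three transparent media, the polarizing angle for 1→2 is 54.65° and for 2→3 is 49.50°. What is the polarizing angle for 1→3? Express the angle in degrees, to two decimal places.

θ_B ≈ 58.79°

Each Brewster angle gives a ratio: n₂/n₁ = tan 54.65° = 1.4097, n₃/n₂ = tan 49.50° = 1.1708.
So n₃/n₁ = (n₂/n₁)(n₃/n₂) = 1.4097 × 1.1708 = 1.6506.
θ_B(1→3) = arctan(1.6506) = 58.79°.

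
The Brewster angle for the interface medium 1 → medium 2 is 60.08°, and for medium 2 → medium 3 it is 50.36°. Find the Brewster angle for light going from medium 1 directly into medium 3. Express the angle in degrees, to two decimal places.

θ_B ≈ 64.51°

tan θ_B(1→2) = n₂/n₁ = tan 60.08° = 1.7376.
tan θ_B(2→3) = n₃/n₂ = tan 50.36° = 1.2071.
So n₃/n₁ = (n₂/n₁)(n₃/n₂) = 1.7376 × 1.2071 = 2.0975.
θ_B(1→3) = arctan(2.0975) = 64.51°.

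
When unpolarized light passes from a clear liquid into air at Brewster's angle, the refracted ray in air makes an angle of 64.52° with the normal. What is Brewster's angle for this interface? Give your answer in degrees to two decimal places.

At Brewster's angle the reflected and refracted rays are perpendicular, so θ_B + θ_t = 90°.
So θ_B = 90° − θ_t = 90° − 64.52° = 25.48°.

θ_B ≈ 25.48°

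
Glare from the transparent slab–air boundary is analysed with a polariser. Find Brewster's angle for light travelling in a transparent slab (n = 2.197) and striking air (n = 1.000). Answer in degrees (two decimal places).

The reflected p-component vanishes when tan θ_B = n₂/n₁.
Brewster's condition: tan θ_B = n₂/n₁ = 1.000/2.197 = 0.4552. Taking the arctangent, θ_B = 24.47°.

θ_B ≈ 24.47°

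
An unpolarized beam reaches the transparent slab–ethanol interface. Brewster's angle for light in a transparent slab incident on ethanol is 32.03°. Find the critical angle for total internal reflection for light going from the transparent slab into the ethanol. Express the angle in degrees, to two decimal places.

tan θ_B = n₂/n₁ = tan 32.03° = 0.6256.
Total internal reflection: sin θ_c = n₂/n₁ = 0.6256.
θ_c = arcsin(0.6256) = 38.73°.

θ_c ≈ 38.73°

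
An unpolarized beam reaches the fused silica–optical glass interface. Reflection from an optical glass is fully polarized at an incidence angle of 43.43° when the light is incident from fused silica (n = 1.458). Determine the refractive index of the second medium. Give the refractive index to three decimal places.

n ≈ 1.380

Brewster's law: tan θ_B = n₂/n₁ (light incident in fused silica, refracted into an optical glass).
n₂ = n₁ tan θ_B = 1.458 × tan 43.43° = 1.380.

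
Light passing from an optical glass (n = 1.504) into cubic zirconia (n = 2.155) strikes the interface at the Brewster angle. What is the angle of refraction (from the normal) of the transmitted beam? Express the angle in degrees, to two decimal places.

θ_B = arctan(n₂/n₁) = arctan(2.155/1.504) = 55.09°.
The refracted ray is perpendicular to the reflected ray, so θ_t = 90° − θ_B = 34.91°.

θ_t ≈ 34.91°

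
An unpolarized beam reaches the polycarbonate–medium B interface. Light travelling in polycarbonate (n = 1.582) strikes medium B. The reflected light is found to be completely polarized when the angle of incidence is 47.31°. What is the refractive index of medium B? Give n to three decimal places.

Full polarization of the reflected beam means tan θ_B = n₂/n₁, where n₁ is the incident medium (polycarbonate).
n₂ = n₁ tan θ_B = 1.582 × tan 47.31° = 1.715.

n ≈ 1.715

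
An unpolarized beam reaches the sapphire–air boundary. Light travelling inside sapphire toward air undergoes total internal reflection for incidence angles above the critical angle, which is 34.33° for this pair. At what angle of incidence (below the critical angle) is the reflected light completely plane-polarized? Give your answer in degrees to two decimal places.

θ_B ≈ 29.42°

At the critical angle sin θ_c = n₂/n₁, giving n₂/n₁ = sin 34.33° = 0.5640.
Then tan θ_B = n₂/n₁ = 0.5640, so θ_B = arctan 0.5640 = 29.42°.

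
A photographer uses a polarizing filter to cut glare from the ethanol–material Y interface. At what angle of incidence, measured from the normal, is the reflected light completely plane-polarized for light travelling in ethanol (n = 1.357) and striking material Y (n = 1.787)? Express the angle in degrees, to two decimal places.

θ_B ≈ 52.79°

At Brewster's angle the reflected and refracted rays are perpendicular, which with Snell's law gives tan θ_B = n₂/n₁.
Brewster's condition: tan θ_B = n₂/n₁ = 1.787/1.357 = 1.3169.
θ_B = arctan(1.3169) = 52.79°.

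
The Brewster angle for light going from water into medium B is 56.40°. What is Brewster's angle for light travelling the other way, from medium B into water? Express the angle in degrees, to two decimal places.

θ_B' ≈ 33.60°

The two Brewster angles are complementary: θ_B' = 90° − θ_B = 90° − 56.40° = 33.60°.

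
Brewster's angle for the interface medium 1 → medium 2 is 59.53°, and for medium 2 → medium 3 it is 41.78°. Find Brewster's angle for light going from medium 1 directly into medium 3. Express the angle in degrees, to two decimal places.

θ_B ≈ 56.64°

Each Brewster angle gives a ratio: n₂/n₁ = tan 59.53° = 1.6997, n₃/n₂ = tan 41.78° = 0.8935.
n₃/n₁ = 1.5186. Then tan θ_B(1→3) = n₃/n₁, so θ_B(1→3) = arctan(1.5186) = 56.64°.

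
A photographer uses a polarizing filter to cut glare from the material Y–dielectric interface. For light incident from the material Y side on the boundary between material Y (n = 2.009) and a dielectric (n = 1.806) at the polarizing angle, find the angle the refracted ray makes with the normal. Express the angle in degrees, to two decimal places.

tan θ_B = n₂/n₁ = 1.806/2.009 = 0.8990, so θ_B = 41.95°.
Since θ_B + θ_t = 90° at Brewster incidence, θ_t = 90° − 41.95° = 48.05°.

θ_t ≈ 48.05°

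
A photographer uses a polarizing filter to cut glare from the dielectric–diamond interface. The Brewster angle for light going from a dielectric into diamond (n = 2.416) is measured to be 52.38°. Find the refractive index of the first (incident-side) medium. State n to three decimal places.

n ≈ 1.862

Brewster's law: tan θ_B = n₂/n₁ (light incident in a dielectric, refracted into diamond).
n₁ = n₂ / tan θ_B = 2.416 / tan 52.38° = 1.862.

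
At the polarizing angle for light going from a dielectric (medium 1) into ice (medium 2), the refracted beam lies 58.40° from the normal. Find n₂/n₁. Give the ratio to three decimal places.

n₂/n₁ ≈ 0.615

At Brewster incidence θ_B = 90° − θ_t = 90° − 58.40° = 31.60°.
tan θ_B = n₂/n₁, so n₂/n₁ = tan 31.60° = 0.615.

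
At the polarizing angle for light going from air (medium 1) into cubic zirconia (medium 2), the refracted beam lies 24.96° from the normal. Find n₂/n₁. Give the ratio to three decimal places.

At Brewster incidence θ_B = 90° − θ_t = 90° − 24.96° = 65.04°.
Then n₂/n₁ = tan θ_B = tan 65.04° = 2.148.

n₂/n₁ ≈ 2.148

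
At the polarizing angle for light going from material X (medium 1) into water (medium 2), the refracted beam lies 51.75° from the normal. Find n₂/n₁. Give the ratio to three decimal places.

n₂/n₁ ≈ 0.788

θ_B + θ_t = 90°, so θ_B = 90° − 51.75° = 38.25°.
Then n₂/n₁ = tan θ_B = tan 38.25° = 0.788.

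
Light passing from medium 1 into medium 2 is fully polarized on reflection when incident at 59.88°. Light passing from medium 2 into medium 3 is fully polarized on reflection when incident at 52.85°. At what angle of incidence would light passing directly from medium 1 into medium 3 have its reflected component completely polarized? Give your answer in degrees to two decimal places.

θ_B ≈ 66.27°

n₂/n₁ = tan 59.88° = 1.7237 and n₃/n₂ = tan 52.85° = 1.3198.
Multiplying, n₃/n₁ = 1.7237 × 1.3198 = 2.2750, and θ_B(1→3) = arctan 2.2750 = 66.27°.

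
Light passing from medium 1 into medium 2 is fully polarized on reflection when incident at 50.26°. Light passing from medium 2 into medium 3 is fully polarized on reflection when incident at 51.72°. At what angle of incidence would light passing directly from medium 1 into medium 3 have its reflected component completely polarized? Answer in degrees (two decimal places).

θ_B ≈ 56.73°

tan θ_B(1→2) = n₂/n₁ = tan 50.26° = 1.2028.
tan θ_B(2→3) = n₃/n₂ = tan 51.72° = 1.2671.
n₃/n₁ = 1.5241. Then tan θ_B(1→3) = n₃/n₁, so θ_B(1→3) = arctan(1.5241) = 56.73°.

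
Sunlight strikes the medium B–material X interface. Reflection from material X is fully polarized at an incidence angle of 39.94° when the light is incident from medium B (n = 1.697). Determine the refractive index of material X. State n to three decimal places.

n ≈ 1.421

At the polarizing angle, tan θ_B = n₂/n₁ with n₁ on the incident side (medium B) and n₂ on the transmitted side (material X).
n₂ = n₁ tan θ_B = 1.697 × tan 39.94° = 1.421.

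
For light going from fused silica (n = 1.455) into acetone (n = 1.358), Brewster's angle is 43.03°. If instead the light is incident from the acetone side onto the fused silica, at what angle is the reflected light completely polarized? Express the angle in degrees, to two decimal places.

tan θ_B' = n₁/n₂ = 1/tan θ_B, so θ_B' = 90° − θ_B.
θ_B' = 90° − 43.03° = 46.97°.

θ_B' ≈ 46.97°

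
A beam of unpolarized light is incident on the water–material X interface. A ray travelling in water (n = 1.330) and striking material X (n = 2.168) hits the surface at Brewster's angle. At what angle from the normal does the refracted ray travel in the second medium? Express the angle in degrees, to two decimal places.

First find Brewster's angle: tan θ_B = 2.168/1.330 = 1.6301, giving θ_B = 58.47°.
At Brewster's angle the reflected and refracted rays are perpendicular, so θ_t = 90° − θ_B = 90° − 58.47° = 31.53°.

θ_t ≈ 31.53°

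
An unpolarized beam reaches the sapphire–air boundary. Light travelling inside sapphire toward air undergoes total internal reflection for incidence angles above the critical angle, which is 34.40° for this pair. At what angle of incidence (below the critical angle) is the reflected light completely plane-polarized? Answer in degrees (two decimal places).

θ_B ≈ 29.47°

At the critical angle sin θ_c = n₂/n₁, giving n₂/n₁ = sin 34.40° = 0.5650.
Then tan θ_B = n₂/n₁ = 0.5650, so θ_B = arctan 0.5650 = 29.47°.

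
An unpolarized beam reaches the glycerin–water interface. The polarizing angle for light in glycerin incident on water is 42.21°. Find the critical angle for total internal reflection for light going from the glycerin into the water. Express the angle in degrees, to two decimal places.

θ_c ≈ 65.10°

tan θ_B = n₂/n₁ = tan 42.21° = 0.9071.
Total internal reflection: sin θ_c = n₂/n₁ = 0.9071.
θ_c = arcsin(0.9071) = 65.10°.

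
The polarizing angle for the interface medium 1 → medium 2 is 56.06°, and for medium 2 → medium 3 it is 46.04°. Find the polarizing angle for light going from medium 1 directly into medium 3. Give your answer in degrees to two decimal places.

θ_B ≈ 57.02°

Each Brewster angle gives a ratio: n₂/n₁ = tan 56.06° = 1.4859, n₃/n₂ = tan 46.04° = 1.0370.
n₃/n₁ = 1.5409. Then tan θ_B(1→3) = n₃/n₁, so θ_B(1→3) = arctan(1.5409) = 57.02°.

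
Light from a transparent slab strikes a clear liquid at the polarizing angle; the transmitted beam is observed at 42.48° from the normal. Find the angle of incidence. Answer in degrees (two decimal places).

θ_B ≈ 47.52°

Since the reflected and refracted rays are at right angles at the polarizing angle, θ_B + θ_t = 90°.
θ_B = 90° − 42.48° = 47.52°.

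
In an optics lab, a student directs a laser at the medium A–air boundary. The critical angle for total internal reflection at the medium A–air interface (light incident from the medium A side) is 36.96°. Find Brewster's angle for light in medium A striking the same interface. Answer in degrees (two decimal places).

sin θ_c = n₂/n₁, so n₂/n₁ = sin 36.96° = 0.6013.
Brewster: tan θ_B = n₂/n₁ = 0.6013.
θ_B = arctan(0.6013) = 31.02°.

θ_B ≈ 31.02°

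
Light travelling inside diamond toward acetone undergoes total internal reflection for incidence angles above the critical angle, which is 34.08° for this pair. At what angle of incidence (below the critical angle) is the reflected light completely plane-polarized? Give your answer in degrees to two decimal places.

θ_B ≈ 29.26°

At the critical angle sin θ_c = n₂/n₁, giving n₂/n₁ = sin 34.08° = 0.5603.
Then tan θ_B = n₂/n₁ = 0.5603, so θ_B = arctan 0.5603 = 29.26°.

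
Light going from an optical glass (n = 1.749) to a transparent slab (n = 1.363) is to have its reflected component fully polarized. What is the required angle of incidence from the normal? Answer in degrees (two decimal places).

Brewster's condition: tan θ_B = n₂/n₁ = 1.363/1.749 = 0.7793.
θ_B = arctan(0.7793) = 37.93°.

θ_B ≈ 37.93°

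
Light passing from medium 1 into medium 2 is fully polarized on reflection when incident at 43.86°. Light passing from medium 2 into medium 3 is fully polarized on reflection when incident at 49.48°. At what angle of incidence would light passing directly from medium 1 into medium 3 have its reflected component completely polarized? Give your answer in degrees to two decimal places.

θ_B ≈ 48.35°

tan θ_B(1→2) = n₂/n₁ = tan 43.86° = 0.9610.
tan θ_B(2→3) = n₃/n₂ = tan 49.48° = 1.1700.
n₃/n₁ = 1.1244. Then tan θ_B(1→3) = n₃/n₁, so θ_B(1→3) = arctan(1.1244) = 48.35°.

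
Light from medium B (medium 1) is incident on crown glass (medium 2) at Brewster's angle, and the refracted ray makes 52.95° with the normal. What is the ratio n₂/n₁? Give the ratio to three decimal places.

At Brewster incidence θ_B = 90° − θ_t = 90° − 52.95° = 37.05°.
tan θ_B = n₂/n₁, so n₂/n₁ = tan 37.05° = 0.755.

n₂/n₁ ≈ 0.755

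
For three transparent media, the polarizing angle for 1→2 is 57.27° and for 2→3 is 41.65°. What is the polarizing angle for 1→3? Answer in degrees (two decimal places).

tan θ_B(1→2) = n₂/n₁ = tan 57.27° = 1.5559.
tan θ_B(2→3) = n₃/n₂ = tan 41.65° = 0.8894.
Multiplying, n₃/n₁ = 1.5559 × 0.8894 = 1.3838, and θ_B(1→3) = arctan 1.3838 = 54.15°.

θ_B ≈ 54.15°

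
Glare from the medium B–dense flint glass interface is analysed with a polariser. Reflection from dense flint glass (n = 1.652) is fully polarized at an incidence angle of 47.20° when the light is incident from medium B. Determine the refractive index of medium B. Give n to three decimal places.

n ≈ 1.530

Full polarization of the reflected beam means tan θ_B = n₂/n₁, where n₁ is the incident medium (medium B).
n₁ = n₂ / tan θ_B = 1.652 / tan 47.20° = 1.530.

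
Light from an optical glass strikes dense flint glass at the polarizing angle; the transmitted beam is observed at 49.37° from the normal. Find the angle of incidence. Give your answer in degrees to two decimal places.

θ_B ≈ 40.63°

Since the reflected and refracted rays are at right angles at the polarizing angle, θ_B + θ_t = 90°.
So θ_B = 90° − θ_t = 90° − 49.37° = 40.63°.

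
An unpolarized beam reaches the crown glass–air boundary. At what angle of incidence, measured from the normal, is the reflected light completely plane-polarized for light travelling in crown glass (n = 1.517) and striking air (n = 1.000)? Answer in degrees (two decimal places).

Here n₂/n₁ = 1.000/1.517 = 0.6592, and Brewster's law gives tan θ_B = n₂/n₁.
So θ_B = arctan 0.6592 = 33.39°.

θ_B ≈ 33.39°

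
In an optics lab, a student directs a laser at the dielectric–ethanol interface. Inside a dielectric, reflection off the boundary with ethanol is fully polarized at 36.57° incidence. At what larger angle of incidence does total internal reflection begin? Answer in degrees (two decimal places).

θ_c ≈ 47.89°

From Brewster, n₂/n₁ = tan θ_B = tan 36.57° = 0.7419.
Then sin θ_c = n₂/n₁ = 0.7419, so θ_c = arcsin 0.7419 = 47.89°.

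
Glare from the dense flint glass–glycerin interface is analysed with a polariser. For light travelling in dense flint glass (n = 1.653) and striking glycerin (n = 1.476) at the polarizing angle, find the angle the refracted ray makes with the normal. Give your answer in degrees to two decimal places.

First find Brewster's angle: tan θ_B = 1.476/1.653 = 0.8929, giving θ_B = 41.76°.
At Brewster's angle the reflected and refracted rays are perpendicular, so θ_t = 90° − θ_B = 90° − 41.76° = 48.24°.

θ_t ≈ 48.24°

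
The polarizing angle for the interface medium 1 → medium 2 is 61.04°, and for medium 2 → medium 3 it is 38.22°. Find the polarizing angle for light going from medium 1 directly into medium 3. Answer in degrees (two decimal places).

n₂/n₁ = tan 61.04° = 1.8070 and n₃/n₂ = tan 38.22° = 0.7875.
So n₃/n₁ = (n₂/n₁)(n₃/n₂) = 1.8070 × 0.7875 = 1.4230.
θ_B(1→3) = arctan(1.4230) = 54.90°.

θ_B ≈ 54.90°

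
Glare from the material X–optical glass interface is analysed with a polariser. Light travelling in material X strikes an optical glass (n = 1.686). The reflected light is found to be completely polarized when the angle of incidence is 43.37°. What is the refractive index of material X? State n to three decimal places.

Brewster's law: tan θ_B = n₂/n₁ (light incident in material X, refracted into an optical glass).
n₁ = n₂ / tan θ_B = 1.686 / tan 43.37° = 1.785.

n ≈ 1.785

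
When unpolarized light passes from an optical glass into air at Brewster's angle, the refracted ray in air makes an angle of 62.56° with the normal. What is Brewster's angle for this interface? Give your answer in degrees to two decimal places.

θ_B ≈ 27.44°

At Brewster's angle the reflected and refracted rays are perpendicular, so θ_B + θ_t = 90°.
θ_B = 90° − 62.56° = 27.44°.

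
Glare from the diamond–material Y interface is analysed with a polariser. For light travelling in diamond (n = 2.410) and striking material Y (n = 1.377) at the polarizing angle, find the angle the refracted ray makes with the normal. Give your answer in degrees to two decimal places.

θ_B = arctan(n₂/n₁) = arctan(1.377/2.410) = 29.74°.
Since θ_B + θ_t = 90° at Brewster incidence, θ_t = 90° − 29.74° = 60.26°.

θ_t ≈ 60.26°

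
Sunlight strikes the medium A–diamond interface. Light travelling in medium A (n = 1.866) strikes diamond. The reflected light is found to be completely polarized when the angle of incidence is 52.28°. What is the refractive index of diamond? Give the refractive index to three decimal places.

Full polarization of the reflected beam means tan θ_B = n₂/n₁, where n₁ is the incident medium (medium A).
n₂ = n₁ tan θ_B = 1.866 × tan 52.28° = 2.413.

n ≈ 2.413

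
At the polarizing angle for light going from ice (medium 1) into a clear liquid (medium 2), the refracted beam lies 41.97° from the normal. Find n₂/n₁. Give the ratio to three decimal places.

n₂/n₁ ≈ 1.112

At Brewster incidence θ_B = 90° − θ_t = 90° − 41.97° = 48.03°.
tan θ_B = n₂/n₁, so n₂/n₁ = tan 48.03° = 1.112.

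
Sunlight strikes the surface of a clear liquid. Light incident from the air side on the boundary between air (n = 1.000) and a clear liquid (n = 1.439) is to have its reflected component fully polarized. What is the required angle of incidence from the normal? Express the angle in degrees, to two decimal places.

The reflected p-component vanishes when tan θ_B = n₂/n₁.
tan θ_B = n₂/n₁ = 1.439/1.000 = 1.4390. Taking the arctangent, θ_B = 55.20°.

θ_B ≈ 55.20°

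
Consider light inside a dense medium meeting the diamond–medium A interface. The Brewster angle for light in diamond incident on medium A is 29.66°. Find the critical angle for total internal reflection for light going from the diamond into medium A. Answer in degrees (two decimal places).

From Brewster, n₂/n₁ = tan θ_B = tan 29.66° = 0.5695.
Then sin θ_c = n₂/n₁ = 0.5695, so θ_c = arcsin 0.5695 = 34.71°.

θ_c ≈ 34.71°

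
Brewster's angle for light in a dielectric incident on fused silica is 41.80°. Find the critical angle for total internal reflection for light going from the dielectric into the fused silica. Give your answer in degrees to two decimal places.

From Brewster, n₂/n₁ = tan θ_B = tan 41.80° = 0.8941.
Then sin θ_c = n₂/n₁ = 0.8941, so θ_c = arcsin 0.8941 = 63.39°.

θ_c ≈ 63.39°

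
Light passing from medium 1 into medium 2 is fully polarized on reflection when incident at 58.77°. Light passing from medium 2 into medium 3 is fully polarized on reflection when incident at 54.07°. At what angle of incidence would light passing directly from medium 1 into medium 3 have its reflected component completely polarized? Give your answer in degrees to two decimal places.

θ_B ≈ 66.28°

tan θ_B(1→2) = n₂/n₁ = tan 58.77° = 1.6492.
tan θ_B(2→3) = n₃/n₂ = tan 54.07° = 1.3799.
n₃/n₁ = 2.2758. Then tan θ_B(1→3) = n₃/n₁, so θ_B(1→3) = arctan(2.2758) = 66.28°.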